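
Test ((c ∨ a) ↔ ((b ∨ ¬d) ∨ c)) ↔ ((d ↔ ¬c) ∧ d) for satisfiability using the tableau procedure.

Satisfiable

Initial set: {(((c ∨ a) ↔ ((b ∨ ¬d) ∨ c)) ↔ ((d ↔ ¬c) ∧ d))}.
(((c ∨ a) ↔ ((b ∨ ¬d) ∨ c)) ↔ ((d ↔ ¬c) ∧ d)): β-rule — branch into ((c ∨ a) ↔ ((b ∨ ¬d) ∨ c)), ((d ↔ ¬c) ∧ d)  //  ¬((c ∨ a) ↔ ((b ∨ ¬d) ∨ c)), ¬((d ↔ ¬c) ∧ d).
  branch 1 (add ((c ∨ a) ↔ ((b ∨ ¬d) ∨ c)), ((d ↔ ¬c) ∧ d)):
    ((d ↔ ¬c) ∧ d): α-rule — add (d ↔ ¬c), d.
    ((c ∨ a) ↔ ((b ∨ ¬d) ∨ c)): β-rule — branch into (c ∨ a), ((b ∨ ¬d) ∨ c)  //  ¬(c ∨ a), ¬((b ∨ ¬d) ∨ c).
      branch 1.1 (add (c ∨ a), ((b ∨ ¬d) ∨ c)):
        (d ↔ ¬c): β-rule — branch into d, ¬c  //  ¬d, ¬¬c.
          branch 1.1.1 (add d, ¬c):
            (c ∨ a): β-rule — branch into c  //  a.
              branch 1.1.1.1 (add c):
                × closes — contains both c and ¬c.
              branch 1.1.1.2 (add a):
                ((b ∨ ¬d) ∨ c): β-rule — branch into (b ∨ ¬d)  //  c.
                  branch 1.1.1.2.1 (add (b ∨ ¬d)):
                    (b ∨ ¬d): β-rule — branch into b  //  ¬d.
                      branch 1.1.1.2.1.1 (add b):
                        ○ open, literals {a=1, b=1, c=0, d=1}.
                      branch 1.1.1.2.1.2 (add ¬d):
                        × closes — contains both d and ¬d.
                  branch 1.1.1.2.2 (add c):
                    × closes — contains both c and ¬c.
          branch 1.1.2 (add ¬d, ¬¬c):
            × closes — contains both d and ¬d.
      branch 1.2 (add ¬(c ∨ a), ¬((b ∨ ¬d) ∨ c)):
        ¬(c ∨ a): α-rule — add ¬c, ¬a.
        ¬((b ∨ ¬d) ∨ c): α-rule — add ¬(b ∨ ¬d), ¬c.
        ¬(b ∨ ¬d): α-rule — add ¬b, ¬¬d.
        (d ↔ ¬c): β-rule — branch into d, ¬c  //  ¬d, ¬¬c.
          branch 1.2.1 (add d, ¬c):
            ○ open, literals {a=0, b=0, c=0, d=1}.
          branch 1.2.2 (add ¬d, ¬¬c):
            × closes — contains both d and ¬d.
  branch 2 (add ¬((c ∨ a) ↔ ((b ∨ ¬d) ∨ c)), ¬((d ↔ ¬c) ∧ d)):
    ¬((c ∨ a) ↔ ((b ∨ ¬d) ∨ c)): β-rule — branch into (c ∨ a), ¬((b ∨ ¬d) ∨ c)  //  ¬(c ∨ a), ((b ∨ ¬d) ∨ c).
      branch 2.1 (add (c ∨ a), ¬((b ∨ ¬d) ∨ c)):
        ¬((b ∨ ¬d) ∨ c): α-rule — add ¬(b ∨ ¬d), ¬c.
        ¬(b ∨ ¬d): α-rule — add ¬b, ¬¬d.
        ¬((d ↔ ¬c) ∧ d): β-rule — branch into ¬(d ↔ ¬c)  //  ¬d.
          branch 2.1.1 (add ¬(d ↔ ¬c)):
            (c ∨ a): β-rule — branch into c  //  a.
              branch 2.1.1.1 (add c):
                × closes — contains both c and ¬c.
              branch 2.1.1.2 (add a):
                ¬(d ↔ ¬c): β-rule — branch into d, ¬¬c  //  ¬d, ¬c.
                  branch 2.1.1.2.1 (add d, ¬¬c):
                    × closes — contains both c and ¬c.
                  branch 2.1.1.2.2 (add ¬d, ¬c):
                    × closes — contains both d and ¬d.
          branch 2.1.2 (add ¬d):
            × closes — contains both d and ¬d.
      branch 2.2 (add ¬(c ∨ a), ((b ∨ ¬d) ∨ c)):
        ¬(c ∨ a): α-rule — add ¬c, ¬a.
        ¬((d ↔ ¬c) ∧ d): β-rule — branch into ¬(d ↔ ¬c)  //  ¬d.
          branch 2.2.1 (add ¬(d ↔ ¬c)):
            ((b ∨ ¬d) ∨ c): β-rule — branch into (b ∨ ¬d)  //  c.
              branch 2.2.1.1 (add (b ∨ ¬d)):
                ¬(d ↔ ¬c): β-rule — branch into d, ¬¬c  //  ¬d, ¬c.
                  branch 2.2.1.1.1 (add d, ¬¬c):
                    × closes — contains both c and ¬c.
                  branch 2.2.1.1.2 (add ¬d, ¬c):
                    (b ∨ ¬d): β-rule — branch into b  //  ¬d.
                      branch 2.2.1.1.2.1 (add b):
                        ○ open, literals {a=0, b=1, c=0, d=0}.
                      branch 2.2.1.1.2.2 (add ¬d):
                        ○ open, literals {a=0, c=0, d=0}.
              branch 2.2.1.2 (add c):
                × closes — contains both c and ¬c.
          branch 2.2.2 (add ¬d):
            ((b ∨ ¬d) ∨ c): β-rule — branch into (b ∨ ¬d)  //  c.
              branch 2.2.2.1 (add (b ∨ ¬d)):
                (b ∨ ¬d): β-rule — branch into b  //  ¬d.
                  branch 2.2.2.1.1 (add b):
                    ○ open, literals {a=0, b=1, c=0, d=0}.
                  branch 2.2.2.1.2 (add ¬d):
                    ○ open, literals {a=0, c=0, d=0}.
              branch 2.2.2.2 (add c):
                × closes — contains both c and ¬c.
12 branches closed, 6 open.
An open branch gives a satisfying assignment: a=1, b=1, c=0, d=1.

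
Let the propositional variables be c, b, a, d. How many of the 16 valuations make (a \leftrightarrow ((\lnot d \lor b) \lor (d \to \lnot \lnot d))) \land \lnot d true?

Initial set: {((a \leftrightarrow ((\lnot d \lor b) \lor (d \to \lnot \lnot d))) \land \lnot d)}.
((a \leftrightarrow ((\lnot d \lor b) \lor (d \to \lnot \lnot d))) \land \lnot d): α-rule — add (a \leftrightarrow ((\lnot d \lor b) \lor (d \to \lnot \lnot d))), \lnot d.
(a \leftrightarrow ((\lnot d \lor b) \lor (d \to \lnot \lnot d))): β-rule — branch into a, ((\lnot d \lor b) \lor (d \to \lnot \lnot d))  //  \lnot a, \lnot ((\lnot d \lor b) \lor (d \to \lnot \lnot d)).
  branch 1 (add a, ((\lnot d \lor b) \lor (d \to \lnot \lnot d))):
    ((\lnot d \lor b) \lor (d \to \lnot \lnot d)): β-rule — branch into (\lnot d \lor b)  //  (d \to \lnot \lnot d).
      branch 1.1 (add (\lnot d \lor b)):
        (\lnot d \lor b): β-rule — branch into \lnot d  //  b.
          branch 1.1.1 (add \lnot d):
            ○ open, literals {a=true, d=false}.
          branch 1.1.2 (add b):
            ○ open, literals {a=true, b=true, d=false}.
      branch 1.2 (add (d \to \lnot \lnot d)):
        (d \to \lnot \lnot d): β-rule — branch into \lnot d  //  \lnot \lnot d.
          branch 1.2.1 (add \lnot d):
            ○ open, literals {a=true, d=false}.
          branch 1.2.2 (add \lnot \lnot d):
            \lnot \lnot d: drop double negation, giving d.
            × closes — contains both d and \lnot d.
  branch 2 (add \lnot a, \lnot ((\lnot d \lor b) \lor (d \to \lnot \lnot d))):
    \lnot ((\lnot d \lor b) \lor (d \to \lnot \lnot d)): α-rule — add \lnot (\lnot d \lor b), \lnot (d \to \lnot \lnot d).
    \lnot (\lnot d \lor b): α-rule — add \lnot \lnot d, \lnot b.
    × closes — contains both d and \lnot d.
2 branches closed, 3 open.
Each open branch fixes some atoms; the unmentioned ones are free. Counting distinct full assignments: branch {a=true, d=false} (c, b) contributes 4 new; branch {a=true, b=true, d=false} (c) contributes 0 new; branch {a=true, d=false} (c, b) contributes 0 new. Total: 4.

4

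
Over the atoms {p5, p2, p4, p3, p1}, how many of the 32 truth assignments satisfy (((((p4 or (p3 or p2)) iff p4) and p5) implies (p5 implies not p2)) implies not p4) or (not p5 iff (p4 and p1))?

Initial set: {T ((((((p4 or (p3 or p2)) iff p4) and p5) implies (p5 implies not p2)) implies not p4) or (not p5 iff (p4 and p1)))}.
T ((((((p4 or (p3 or p2)) iff p4) and p5) implies (p5 implies not p2)) implies not p4) or (not p5 iff (p4 and p1))): β-rule — branch into T (((((p4 or (p3 or p2)) iff p4) and p5) implies (p5 implies not p2)) implies not p4)  //  T (not p5 iff (p4 and p1)).
  branch 1 (add T (((((p4 or (p3 or p2)) iff p4) and p5) implies (p5 implies not p2)) implies not p4)):
    T (((((p4 or (p3 or p2)) iff p4) and p5) implies (p5 implies not p2)) implies not p4): β-rule — branch into F ((((p4 or (p3 or p2)) iff p4) and p5) implies (p5 implies not p2))  //  T not p4.
      branch 1.1 (add F ((((p4 or (p3 or p2)) iff p4) and p5) implies (p5 implies not p2))):
        F ((((p4 or (p3 or p2)) iff p4) and p5) implies (p5 implies not p2)): α-rule — add T (((p4 or (p3 or p2)) iff p4) and p5), F (p5 implies not p2).
        T (((p4 or (p3 or p2)) iff p4) and p5): α-rule — add T ((p4 or (p3 or p2)) iff p4), T p5.
        F (p5 implies not p2): α-rule — add T p5, F not p2.
        T ((p4 or (p3 or p2)) iff p4): β-rule — branch into T (p4 or (p3 or p2)), T p4  //  F (p4 or (p3 or p2)), F p4.
          branch 1.1.1 (add T (p4 or (p3 or p2)), T p4):
            T (p4 or (p3 or p2)): β-rule — branch into T p4  //  T (p3 or p2).
              branch 1.1.1.1 (add T p4):
                ○ open, literals {p2=true, p4=true, p5=true}.
              branch 1.1.1.2 (add T (p3 or p2)):
                T (p3 or p2): β-rule — branch into T p3  //  T p2.
                  branch 1.1.1.2.1 (add T p3):
                    ○ open, literals {p2=true, p3=true, p4=true, p5=true}.
                  branch 1.1.1.2.2 (add T p2):
                    ○ open, literals {p2=true, p4=true, p5=true}.
          branch 1.1.2 (add F (p4 or (p3 or p2)), F p4):
            F (p4 or (p3 or p2)): α-rule — add F p4, F (p3 or p2).
            F (p3 or p2): α-rule — add F p3, F p2.
            × closes — contains both p2 and not p2.
      branch 1.2 (add T not p4):
        ○ open, literals {p4=false}.
  branch 2 (add T (not p5 iff (p4 and p1))):
    T (not p5 iff (p4 and p1)): β-rule — branch into T not p5, T (p4 and p1)  //  F not p5, F (p4 and p1).
      branch 2.1 (add T not p5, T (p4 and p1)):
        T (p4 and p1): α-rule — add T p4, T p1.
        ○ open, literals {p1=true, p4=true, p5=false}.
      branch 2.2 (add F not p5, F (p4 and p1)):
        F (p4 and p1): β-rule — branch into F p4  //  F p1.
          branch 2.2.1 (add F p4):
            ○ open, literals {p4=false, p5=true}.
          branch 2.2.2 (add F p1):
            ○ open, literals {p1=false, p5=true}.
1 branch closed, 7 open.
Each open branch fixes some atoms; the unmentioned ones are free. Counting distinct full assignments: branch {p2=true, p4=true, p5=true} (p3, p1) contributes 4 new; branch {p2=true, p3=true, p4=true, p5=true} (p1) contributes 0 new; branch {p2=true, p4=true, p5=true} (p3, p1) contributes 0 new; branch {p4=false} (p5, p2, p3, p1) contributes 16 new; branch {p1=true, p4=true, p5=false} (p2, p3) contributes 4 new; branch {p4=false, p5=true} (p2, p3, p1) contributes 0 new; branch {p1=false, p5=true} (p2, p4, p3) contributes 2 new. Total: 26.

26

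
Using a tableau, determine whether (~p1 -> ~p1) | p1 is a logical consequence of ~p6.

Initial set: {~p6; ~((~p1 -> ~p1) | p1)}.
~((~p1 -> ~p1) | p1): α-rule — add ~(~p1 -> ~p1), ~p1.
~(~p1 -> ~p1): α-rule — add ~p1, ~~p1.
× closes — contains both p1 and ~p1.
All 1 branch closes.
Every branch closed, so the premises entail the conclusion.

Yes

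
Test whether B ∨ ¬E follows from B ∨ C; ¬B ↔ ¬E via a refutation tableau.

Initial set: {(B ∨ C); (¬B ↔ ¬E); ¬(B ∨ ¬E)}.
¬(B ∨ ¬E): α-rule — add ¬B, ¬¬E.
(B ∨ C): β-rule — branch into B  //  C.
  branch 1 (add B):
    × closes — contains both B and ¬B.
  branch 2 (add C):
    (¬B ↔ ¬E): β-rule — branch into ¬B, ¬E  //  ¬¬B, ¬¬E.
      branch 2.1 (add ¬B, ¬E):
        × closes — contains both E and ¬E.
      branch 2.2 (add ¬¬B, ¬¬E):
        × closes — contains both B and ¬B.
All 3 branches close.
Every branch closed, so the premises entail the conclusion.

Yes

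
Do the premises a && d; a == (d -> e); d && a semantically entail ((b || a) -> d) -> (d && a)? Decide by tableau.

Initial set: {(a && d); (a == (d -> e)); (d && a); !(((b || a) -> d) -> (d && a))}.
(a && d): α-rule — add a, d.
(d && a): α-rule — add d, a.
!(((b || a) -> d) -> (d && a)): α-rule — add ((b || a) -> d), !(d && a).
(a == (d -> e)): β-rule — branch into a, (d -> e)  //  !a, !(d -> e).
  branch 1 (add a, (d -> e)):
    ((b || a) -> d): β-rule — branch into !(b || a)  //  d.
      branch 1.1 (add !(b || a)):
        !(b || a): α-rule — add !b, !a.
        × closes — contains both a and !a.
      branch 1.2 (add d):
        !(d && a): β-rule — branch into !d  //  !a.
          branch 1.2.1 (add !d):
            × closes — contains both d and !d.
          branch 1.2.2 (add !a):
            × closes — contains both a and !a.
  branch 2 (add !a, !(d -> e)):
    × closes — contains both a and !a.
All 4 branches close.
Every branch closed, so the premises entail the conclusion.

Yes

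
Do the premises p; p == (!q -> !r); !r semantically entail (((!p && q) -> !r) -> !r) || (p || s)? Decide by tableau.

Initial set: {p; (p == (!q -> !r)); !r; !((((!p && q) -> !r) -> !r) || (p || s))}.
!((((!p && q) -> !r) -> !r) || (p || s)): α-rule — add !(((!p && q) -> !r) -> !r), !(p || s).
!(((!p && q) -> !r) -> !r): α-rule — add ((!p && q) -> !r), !!r.
× closes — contains both r and !r.
All 1 branch closes.
Every branch closed, so the premises entail the conclusion.

Yes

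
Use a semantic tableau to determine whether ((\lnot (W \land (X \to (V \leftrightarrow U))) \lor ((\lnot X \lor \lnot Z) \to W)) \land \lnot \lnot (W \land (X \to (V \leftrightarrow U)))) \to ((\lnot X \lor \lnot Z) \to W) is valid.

Valid

Assume the negation and expand:
Initial set: {\lnot (((\lnot (W \land (X \to (V \leftrightarrow U))) \lor ((\lnot X \lor \lnot Z) \to W)) \land \lnot \lnot (W \land (X \to (V \leftrightarrow U)))) \to ((\lnot X \lor \lnot Z) \to W))}.
\lnot (((\lnot (W \land (X \to (V \leftrightarrow U))) \lor ((\lnot X \lor \lnot Z) \to W)) \land \lnot \lnot (W \land (X \to (V \leftrightarrow U)))) \to ((\lnot X \lor \lnot Z) \to W)): α-rule — add ((\lnot (W \land (X \to (V \leftrightarrow U))) \lor ((\lnot X \lor \lnot Z) \to W)) \land \lnot \lnot (W \land (X \to (V \leftrightarrow U)))), \lnot ((\lnot X \lor \lnot Z) \to W).
((\lnot (W \land (X \to (V \leftrightarrow U))) \lor ((\lnot X \lor \lnot Z) \to W)) \land \lnot \lnot (W \land (X \to (V \leftrightarrow U)))): α-rule — add (\lnot (W \land (X \to (V \leftrightarrow U))) \lor ((\lnot X \lor \lnot Z) \to W)), \lnot \lnot (W \land (X \to (V \leftrightarrow U))).
\lnot ((\lnot X \lor \lnot Z) \to W): α-rule — add (\lnot X \lor \lnot Z), \lnot W.
\lnot \lnot (W \land (X \to (V \leftrightarrow U))): drop double negation, giving (W \land (X \to (V \leftrightarrow U))).
(W \land (X \to (V \leftrightarrow U))): α-rule — add W, (X \to (V \leftrightarrow U)).
× closes — contains both W and \lnot W.
All 1 branch closes.
Every branch closed, so the negation is unsatisfiable and the formula is valid.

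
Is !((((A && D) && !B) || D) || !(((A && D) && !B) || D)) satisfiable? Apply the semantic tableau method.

Initial set: {!((((A && D) && !B) || D) || !(((A && D) && !B) || D))}.
!((((A && D) && !B) || D) || !(((A && D) && !B) || D)): α-rule — add !(((A && D) && !B) || D), !!(((A && D) && !B) || D).
!(((A && D) && !B) || D): α-rule — add !((A && D) && !B), !D.
!!(((A && D) && !B) || D): β-rule — branch into ((A && D) && !B)  //  D.
  branch 1 (add ((A && D) && !B)):
    ((A && D) && !B): α-rule — add (A && D), !B.
    (A && D): α-rule — add A, D.
    × closes — contains both D and !D.
  branch 2 (add D):
    × closes — contains both D and !D.
All 2 branches close.
Every branch closed; the formula is unsatisfiable.

Unsatisfiable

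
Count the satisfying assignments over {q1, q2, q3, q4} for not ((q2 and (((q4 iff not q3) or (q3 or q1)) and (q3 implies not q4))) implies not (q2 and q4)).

2

Initial set: {T not ((q2 and (((q4 iff not q3) or (q3 or q1)) and (q3 implies not q4))) implies not (q2 and q4))}.
T not ((q2 and (((q4 iff not q3) or (q3 or q1)) and (q3 implies not q4))) implies not (q2 and q4)): α-rule — add T (q2 and (((q4 iff not q3) or (q3 or q1)) and (q3 implies not q4))), F not (q2 and q4).
T (q2 and (((q4 iff not q3) or (q3 or q1)) and (q3 implies not q4))): α-rule — add T q2, T (((q4 iff not q3) or (q3 or q1)) and (q3 implies not q4)).
F not (q2 and q4): α-rule — add T q2, T q4.
T (((q4 iff not q3) or (q3 or q1)) and (q3 implies not q4)): α-rule — add T ((q4 iff not q3) or (q3 or q1)), T (q3 implies not q4).
T ((q4 iff not q3) or (q3 or q1)): β-rule — branch into T (q4 iff not q3)  //  T (q3 or q1).
  branch 1 (add T (q4 iff not q3)):
    T (q3 implies not q4): β-rule — branch into F q3  //  T not q4.
      branch 1.1 (add F q3):
        T (q4 iff not q3): β-rule — branch into T q4, T not q3  //  F q4, F not q3.
          branch 1.1.1 (add T q4, T not q3):
            ○ open, literals {q2=1, q3=0, q4=1}.
          branch 1.1.2 (add F q4, F not q3):
            × closes — contains both q4 and not q4.
      branch 1.2 (add T not q4):
        × closes — contains both q4 and not q4.
  branch 2 (add T (q3 or q1)):
    T (q3 implies not q4): β-rule — branch into F q3  //  T not q4.
      branch 2.1 (add F q3):
        T (q3 or q1): β-rule — branch into T q3  //  T q1.
          branch 2.1.1 (add T q3):
            × closes — contains both q3 and not q3.
          branch 2.1.2 (add T q1):
            ○ open, literals {q1=1, q2=1, q3=0, q4=1}.
      branch 2.2 (add T not q4):
        × closes — contains both q4 and not q4.
4 branches closed, 2 open.
Each open branch fixes some atoms; the unmentioned ones are free. Counting distinct full assignments: branch {q2=1, q3=0, q4=1} (q1) contributes 2 new; branch {q1=1, q2=1, q3=0, q4=1} (none free) contributes 0 new. Total: 2.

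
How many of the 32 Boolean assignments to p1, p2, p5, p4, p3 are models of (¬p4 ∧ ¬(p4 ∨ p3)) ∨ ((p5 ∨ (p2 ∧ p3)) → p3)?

Initial set: {((¬p4 ∧ ¬(p4 ∨ p3)) ∨ ((p5 ∨ (p2 ∧ p3)) → p3))}.
((¬p4 ∧ ¬(p4 ∨ p3)) ∨ ((p5 ∨ (p2 ∧ p3)) → p3)): β-rule — branch into (¬p4 ∧ ¬(p4 ∨ p3))  //  ((p5 ∨ (p2 ∧ p3)) → p3).
  branch 1 (add (¬p4 ∧ ¬(p4 ∨ p3))):
    (¬p4 ∧ ¬(p4 ∨ p3)): α-rule — add ¬p4, ¬(p4 ∨ p3).
    ¬(p4 ∨ p3): α-rule — add ¬p4, ¬p3.
    ○ open, literals {p3=false, p4=false}.
  branch 2 (add ((p5 ∨ (p2 ∧ p3)) → p3)):
    ((p5 ∨ (p2 ∧ p3)) → p3): β-rule — branch into ¬(p5 ∨ (p2 ∧ p3))  //  p3.
      branch 2.1 (add ¬(p5 ∨ (p2 ∧ p3))):
        ¬(p5 ∨ (p2 ∧ p3)): α-rule — add ¬p5, ¬(p2 ∧ p3).
        ¬(p2 ∧ p3): β-rule — branch into ¬p2  //  ¬p3.
          branch 2.1.1 (add ¬p2):
            ○ open, literals {p2=false, p5=false}.
          branch 2.1.2 (add ¬p3):
            ○ open, literals {p3=false, p5=false}.
      branch 2.2 (add p3):
        ○ open, literals {p3=true}.
0 branches closed, 4 open.
Each open branch fixes some atoms; the unmentioned ones are free. Counting distinct full assignments: branch {p3=false, p4=false} (p1, p2, p5) contributes 8 new; branch {p2=false, p5=false} (p1, p4, p3) contributes 6 new; branch {p3=false, p5=false} (p1, p2, p4) contributes 2 new; branch {p3=true} (p1, p2, p5, p4) contributes 12 new. Total: 28.

28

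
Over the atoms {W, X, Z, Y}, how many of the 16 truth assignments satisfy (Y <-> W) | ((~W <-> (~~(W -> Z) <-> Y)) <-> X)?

12

Initial set: {((Y <-> W) | ((~W <-> (~~(W -> Z) <-> Y)) <-> X))}.
((Y <-> W) | ((~W <-> (~~(W -> Z) <-> Y)) <-> X)): β-rule — branch into (Y <-> W)  //  ((~W <-> (~~(W -> Z) <-> Y)) <-> X).
  branch 1 (add (Y <-> W)):
    (Y <-> W): β-rule — branch into Y, W  //  ~Y, ~W.
      branch 1.1 (add Y, W):
        ○ open, literals {W=T, Y=T}.
      branch 1.2 (add ~Y, ~W):
        ○ open, literals {W=F, Y=F}.
  branch 2 (add ((~W <-> (~~(W -> Z) <-> Y)) <-> X)):
    ((~W <-> (~~(W -> Z) <-> Y)) <-> X): β-rule — branch into (~W <-> (~~(W -> Z) <-> Y)), X  //  ~(~W <-> (~~(W -> Z) <-> Y)), ~X.
      branch 2.1 (add (~W <-> (~~(W -> Z) <-> Y)), X):
        (~W <-> (~~(W -> Z) <-> Y)): β-rule — branch into ~W, (~~(W -> Z) <-> Y)  //  ~~W, ~(~~(W -> Z) <-> Y).
          branch 2.1.1 (add ~W, (~~(W -> Z) <-> Y)):
            (~~(W -> Z) <-> Y): β-rule — branch into ~~(W -> Z), Y  //  ~~~(W -> Z), ~Y.
              branch 2.1.1.1 (add ~~(W -> Z), Y):
                ~~(W -> Z): drop double negation, giving (W -> Z).
                (W -> Z): β-rule — branch into ~W  //  Z.
                  branch 2.1.1.1.1 (add ~W):
                    ○ open, literals {W=F, X=T, Y=T}.
                  branch 2.1.1.1.2 (add Z):
                    ○ open, literals {W=F, X=T, Y=T, Z=T}.
              branch 2.1.1.2 (add ~~~(W -> Z), ~Y):
                ~~~(W -> Z): drop double negation, giving ~(W -> Z).
                ~(W -> Z): α-rule — add W, ~Z.
                × closes — contains both W and ~W.
          branch 2.1.2 (add ~~W, ~(~~(W -> Z) <-> Y)):
            ~(~~(W -> Z) <-> Y): β-rule — branch into ~~(W -> Z), ~Y  //  ~~~(W -> Z), Y.
              branch 2.1.2.1 (add ~~(W -> Z), ~Y):
                ~~(W -> Z): drop double negation, giving (W -> Z).
                (W -> Z): β-rule — branch into ~W  //  Z.
                  branch 2.1.2.1.1 (add ~W):
                    × closes — contains both W and ~W.
                  branch 2.1.2.1.2 (add Z):
                    ○ open, literals {W=T, X=T, Y=F, Z=T}.
              branch 2.1.2.2 (add ~~~(W -> Z), Y):
                ~~~(W -> Z): drop double negation, giving ~(W -> Z).
                ~(W -> Z): α-rule — add W, ~Z.
                ○ open, literals {W=T, X=T, Y=T, Z=F}.
      branch 2.2 (add ~(~W <-> (~~(W -> Z) <-> Y)), ~X):
        ~(~W <-> (~~(W -> Z) <-> Y)): β-rule — branch into ~W, ~(~~(W -> Z) <-> Y)  //  ~~W, (~~(W -> Z) <-> Y).
          branch 2.2.1 (add ~W, ~(~~(W -> Z) <-> Y)):
            ~(~~(W -> Z) <-> Y): β-rule — branch into ~~(W -> Z), ~Y  //  ~~~(W -> Z), Y.
              branch 2.2.1.1 (add ~~(W -> Z), ~Y):
                ~~(W -> Z): drop double negation, giving (W -> Z).
                (W -> Z): β-rule — branch into ~W  //  Z.
                  branch 2.2.1.1.1 (add ~W):
                    ○ open, literals {W=F, X=F, Y=F}.
                  branch 2.2.1.1.2 (add Z):
                    ○ open, literals {W=F, X=F, Y=F, Z=T}.
              branch 2.2.1.2 (add ~~~(W -> Z), Y):
                ~~~(W -> Z): drop double negation, giving ~(W -> Z).
                ~(W -> Z): α-rule — add W, ~Z.
                × closes — contains both W and ~W.
          branch 2.2.2 (add ~~W, (~~(W -> Z) <-> Y)):
            (~~(W -> Z) <-> Y): β-rule — branch into ~~(W -> Z), Y  //  ~~~(W -> Z), ~Y.
              branch 2.2.2.1 (add ~~(W -> Z), Y):
                ~~(W -> Z): drop double negation, giving (W -> Z).
                (W -> Z): β-rule — branch into ~W  //  Z.
                  branch 2.2.2.1.1 (add ~W):
                    × closes — contains both W and ~W.
                  branch 2.2.2.1.2 (add Z):
                    ○ open, literals {W=T, X=F, Y=T, Z=T}.
              branch 2.2.2.2 (add ~~~(W -> Z), ~Y):
                ~~~(W -> Z): drop double negation, giving ~(W -> Z).
                ~(W -> Z): α-rule — add W, ~Z.
                ○ open, literals {W=T, X=F, Y=F, Z=F}.
4 branches closed, 10 open.
Each open branch fixes some atoms; the unmentioned ones are free. Counting distinct full assignments: branch {W=T, Y=T} (X, Z) contributes 4 new; branch {W=F, Y=F} (X, Z) contributes 4 new; branch {W=F, X=T, Y=T} (Z) contributes 2 new; branch {W=F, X=T, Y=T, Z=T} (none free) contributes 0 new; branch {W=T, X=T, Y=F, Z=T} (none free) contributes 1 new; branch {W=T, X=T, Y=T, Z=F} (none free) contributes 0 new; branch {W=F, X=F, Y=F} (Z) contributes 0 new; branch {W=F, X=F, Y=F, Z=T} (none free) contributes 0 new; branch {W=T, X=F, Y=T, Z=T} (none free) contributes 0 new; branch {W=T, X=F, Y=F, Z=F} (none free) contributes 1 new. Total: 12.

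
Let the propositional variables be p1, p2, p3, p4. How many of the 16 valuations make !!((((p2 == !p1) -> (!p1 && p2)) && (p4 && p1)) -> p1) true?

16

Initial set: {T !!((((p2 == !p1) -> (!p1 && p2)) && (p4 && p1)) -> p1)}.
T !!((((p2 == !p1) -> (!p1 && p2)) && (p4 && p1)) -> p1): drop double negation, giving T ((((p2 == !p1) -> (!p1 && p2)) && (p4 && p1)) -> p1).
T ((((p2 == !p1) -> (!p1 && p2)) && (p4 && p1)) -> p1): β-rule — branch into F (((p2 == !p1) -> (!p1 && p2)) && (p4 && p1))  //  T p1.
  branch 1 (add F (((p2 == !p1) -> (!p1 && p2)) && (p4 && p1))):
    F (((p2 == !p1) -> (!p1 && p2)) && (p4 && p1)): β-rule — branch into F ((p2 == !p1) -> (!p1 && p2))  //  F (p4 && p1).
      branch 1.1 (add F ((p2 == !p1) -> (!p1 && p2))):
        F ((p2 == !p1) -> (!p1 && p2)): α-rule — add T (p2 == !p1), F (!p1 && p2).
        T (p2 == !p1): β-rule — branch into T p2, T !p1  //  F p2, F !p1.
          branch 1.1.1 (add T p2, T !p1):
            F (!p1 && p2): β-rule — branch into F !p1  //  F p2.
              branch 1.1.1.1 (add F !p1):
                × closes — contains both p1 and !p1.
              branch 1.1.1.2 (add F p2):
                × closes — contains both p2 and !p2.
          branch 1.1.2 (add F p2, F !p1):
            F (!p1 && p2): β-rule — branch into F !p1  //  F p2.
              branch 1.1.2.1 (add F !p1):
                ○ open, literals {p1=1, p2=0}.
              branch 1.1.2.2 (add F p2):
                ○ open, literals {p1=1, p2=0}.
      branch 1.2 (add F (p4 && p1)):
        F (p4 && p1): β-rule — branch into F p4  //  F p1.
          branch 1.2.1 (add F p4):
            ○ open, literals {p4=0}.
          branch 1.2.2 (add F p1):
            ○ open, literals {p1=0}.
  branch 2 (add T p1):
    ○ open, literals {p1=1}.
2 branches closed, 5 open.
Each open branch fixes some atoms; the unmentioned ones are free. Counting distinct full assignments: branch {p1=1, p2=0} (p3, p4) contributes 4 new; branch {p1=1, p2=0} (p3, p4) contributes 0 new; branch {p4=0} (p1, p2, p3) contributes 6 new; branch {p1=0} (p2, p3, p4) contributes 4 new; branch {p1=1} (p2, p3, p4) contributes 2 new. Total: 16.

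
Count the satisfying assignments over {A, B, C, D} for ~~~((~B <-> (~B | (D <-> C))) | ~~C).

Initial set: {~~~((~B <-> (~B | (D <-> C))) | ~~C)}.
~~~((~B <-> (~B | (D <-> C))) | ~~C): drop double negation, giving ~((~B <-> (~B | (D <-> C))) | ~~C).
~((~B <-> (~B | (D <-> C))) | ~~C): α-rule — add ~(~B <-> (~B | (D <-> C))), ~~~C.
~~~C: drop double negation, giving ~C.
~(~B <-> (~B | (D <-> C))): β-rule — branch into ~B, ~(~B | (D <-> C))  //  ~~B, (~B | (D <-> C)).
  branch 1 (add ~B, ~(~B | (D <-> C))):
    ~(~B | (D <-> C)): α-rule — add ~~B, ~(D <-> C).
    × closes — contains both B and ~B.
  branch 2 (add ~~B, (~B | (D <-> C))):
    (~B | (D <-> C)): β-rule — branch into ~B  //  (D <-> C).
      branch 2.1 (add ~B):
        × closes — contains both B and ~B.
      branch 2.2 (add (D <-> C)):
        (D <-> C): β-rule — branch into D, C  //  ~D, ~C.
          branch 2.2.1 (add D, C):
            × closes — contains both C and ~C.
          branch 2.2.2 (add ~D, ~C):
            ○ open, literals {B=T, C=F, D=F}.
3 branches closed, 1 open.
Each open branch fixes some atoms; the unmentioned ones are free. Counting distinct full assignments: branch {B=T, C=F, D=F} (A) contributes 2 new. Total: 2.

2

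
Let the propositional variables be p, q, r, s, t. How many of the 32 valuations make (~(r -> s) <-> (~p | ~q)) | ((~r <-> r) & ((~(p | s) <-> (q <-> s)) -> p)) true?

12

Initial set: {((~(r -> s) <-> (~p | ~q)) | ((~r <-> r) & ((~(p | s) <-> (q <-> s)) -> p)))}.
((~(r -> s) <-> (~p | ~q)) | ((~r <-> r) & ((~(p | s) <-> (q <-> s)) -> p))): β-rule — branch into (~(r -> s) <-> (~p | ~q))  //  ((~r <-> r) & ((~(p | s) <-> (q <-> s)) -> p)).
  branch 1 (add (~(r -> s) <-> (~p | ~q))):
    (~(r -> s) <-> (~p | ~q)): β-rule — branch into ~(r -> s), (~p | ~q)  //  ~~(r -> s), ~(~p | ~q).
      branch 1.1 (add ~(r -> s), (~p | ~q)):
        ~(r -> s): α-rule — add r, ~s.
        (~p | ~q): β-rule — branch into ~p  //  ~q.
          branch 1.1.1 (add ~p):
            ○ open, literals {p=F, r=T, s=F}.
          branch 1.1.2 (add ~q):
            ○ open, literals {q=F, r=T, s=F}.
      branch 1.2 (add ~~(r -> s), ~(~p | ~q)):
        ~(~p | ~q): α-rule — add ~~p, ~~q.
        ~~(r -> s): β-rule — branch into ~r  //  s.
          branch 1.2.1 (add ~r):
            ○ open, literals {p=T, q=T, r=F}.
          branch 1.2.2 (add s):
            ○ open, literals {p=T, q=T, s=T}.
  branch 2 (add ((~r <-> r) & ((~(p | s) <-> (q <-> s)) -> p))):
    ((~r <-> r) & ((~(p | s) <-> (q <-> s)) -> p)): α-rule — add (~r <-> r), ((~(p | s) <-> (q <-> s)) -> p).
    (~r <-> r): β-rule — branch into ~r, r  //  ~~r, ~r.
      branch 2.1 (add ~r, r):
        × closes — contains both r and ~r.
      branch 2.2 (add ~~r, ~r):
        × closes — contains both r and ~r.
2 branches closed, 4 open.
Each open branch fixes some atoms; the unmentioned ones are free. Counting distinct full assignments: branch {p=F, r=T, s=F} (q, t) contributes 4 new; branch {q=F, r=T, s=F} (p, t) contributes 2 new; branch {p=T, q=T, r=F} (s, t) contributes 4 new; branch {p=T, q=T, s=T} (r, t) contributes 2 new. Total: 12.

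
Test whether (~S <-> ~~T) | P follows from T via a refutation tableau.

Initial set: {T T; F ((~S <-> ~~T) | P)}.
F ((~S <-> ~~T) | P): α-rule — add F (~S <-> ~~T), F P.
F (~S <-> ~~T): β-rule — branch into T ~S, F ~~T  //  F ~S, T ~~T.
  branch 1 (add T ~S, F ~~T):
    F ~~T: drop double negation, giving F T.
    × closes — contains both T and ~T.
  branch 2 (add F ~S, T ~~T):
    T ~~T: drop double negation, giving T T.
    ○ open, literals {P=false, S=true, T=true}.
1 branch closed, 1 open.
An open branch gives a countermodel: P=false, S=true, T=true (unmentioned atoms arbitrary); the premises hold there but the conclusion fails.

No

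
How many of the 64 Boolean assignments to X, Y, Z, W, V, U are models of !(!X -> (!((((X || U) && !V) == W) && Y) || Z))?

Initial set: {T !(!X -> (!((((X || U) && !V) == W) && Y) || Z))}.
T !(!X -> (!((((X || U) && !V) == W) && Y) || Z)): α-rule — add T !X, F (!((((X || U) && !V) == W) && Y) || Z).
F (!((((X || U) && !V) == W) && Y) || Z): α-rule — add F !((((X || U) && !V) == W) && Y), F Z.
F !((((X || U) && !V) == W) && Y): α-rule — add T (((X || U) && !V) == W), T Y.
T (((X || U) && !V) == W): β-rule — branch into T ((X || U) && !V), T W  //  F ((X || U) && !V), F W.
  branch 1 (add T ((X || U) && !V), T W):
    T ((X || U) && !V): α-rule — add T (X || U), T !V.
    T (X || U): β-rule — branch into T X  //  T U.
      branch 1.1 (add T X):
        × closes — contains both X and !X.
      branch 1.2 (add T U):
        ○ open, literals {U=true, V=false, W=true, X=false, Y=true, Z=false}.
  branch 2 (add F ((X || U) && !V), F W):
    F ((X || U) && !V): β-rule — branch into F (X || U)  //  F !V.
      branch 2.1 (add F (X || U)):
        F (X || U): α-rule — add F X, F U.
        ○ open, literals {U=false, W=false, X=false, Y=true, Z=false}.
      branch 2.2 (add F !V):
        ○ open, literals {V=true, W=false, X=false, Y=true, Z=false}.
1 branch closed, 3 open.
Each open branch fixes some atoms; the unmentioned ones are free. Counting distinct full assignments: branch {U=true, V=false, W=true, X=false, Y=true, Z=false} (none free) contributes 1 new; branch {U=false, W=false, X=false, Y=true, Z=false} (V) contributes 2 new; branch {V=true, W=false, X=false, Y=true, Z=false} (U) contributes 1 new. Total: 4.

4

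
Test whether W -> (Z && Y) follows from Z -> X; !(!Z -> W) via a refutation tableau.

Initial set: {T (Z -> X); T !(!Z -> W); F (W -> (Z && Y))}.
T !(!Z -> W): α-rule — add T !Z, F W.
F (W -> (Z && Y)): α-rule — add T W, F (Z && Y).
× closes — contains both W and !W.
All 1 branch closes.
Every branch closed, so the premises entail the conclusion.

Yes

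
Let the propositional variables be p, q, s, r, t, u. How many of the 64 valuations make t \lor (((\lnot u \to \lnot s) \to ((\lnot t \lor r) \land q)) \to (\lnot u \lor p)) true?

60

Initial set: {(t \lor (((\lnot u \to \lnot s) \to ((\lnot t \lor r) \land q)) \to (\lnot u \lor p)))}.
(t \lor (((\lnot u \to \lnot s) \to ((\lnot t \lor r) \land q)) \to (\lnot u \lor p))): β-rule — branch into t  //  (((\lnot u \to \lnot s) \to ((\lnot t \lor r) \land q)) \to (\lnot u \lor p)).
  branch 1 (add t):
    ○ open, literals {t=true}.
  branch 2 (add (((\lnot u \to \lnot s) \to ((\lnot t \lor r) \land q)) \to (\lnot u \lor p))):
    (((\lnot u \to \lnot s) \to ((\lnot t \lor r) \land q)) \to (\lnot u \lor p)): β-rule — branch into \lnot ((\lnot u \to \lnot s) \to ((\lnot t \lor r) \land q))  //  (\lnot u \lor p).
      branch 2.1 (add \lnot ((\lnot u \to \lnot s) \to ((\lnot t \lor r) \land q))):
        \lnot ((\lnot u \to \lnot s) \to ((\lnot t \lor r) \land q)): α-rule — add (\lnot u \to \lnot s), \lnot ((\lnot t \lor r) \land q).
        (\lnot u \to \lnot s): β-rule — branch into \lnot \lnot u  //  \lnot s.
          branch 2.1.1 (add \lnot \lnot u):
            \lnot ((\lnot t \lor r) \land q): β-rule — branch into \lnot (\lnot t \lor r)  //  \lnot q.
              branch 2.1.1.1 (add \lnot (\lnot t \lor r)):
                \lnot (\lnot t \lor r): α-rule — add \lnot \lnot t, \lnot r.
                ○ open, literals {r=false, t=true, u=true}.
              branch 2.1.1.2 (add \lnot q):
                ○ open, literals {q=false, u=true}.
          branch 2.1.2 (add \lnot s):
            \lnot ((\lnot t \lor r) \land q): β-rule — branch into \lnot (\lnot t \lor r)  //  \lnot q.
              branch 2.1.2.1 (add \lnot (\lnot t \lor r)):
                \lnot (\lnot t \lor r): α-rule — add \lnot \lnot t, \lnot r.
                ○ open, literals {r=false, s=false, t=true}.
              branch 2.1.2.2 (add \lnot q):
                ○ open, literals {q=false, s=false}.
      branch 2.2 (add (\lnot u \lor p)):
        (\lnot u \lor p): β-rule — branch into \lnot u  //  p.
          branch 2.2.1 (add \lnot u):
            ○ open, literals {u=false}.
          branch 2.2.2 (add p):
            ○ open, literals {p=true}.
0 branches closed, 7 open.
Each open branch fixes some atoms; the unmentioned ones are free. Counting distinct full assignments: branch {t=true} (p, q, s, r, u) contributes 32 new; branch {r=false, t=true, u=true} (p, q, s) contributes 0 new; branch {q=false, u=true} (p, s, r, t) contributes 8 new; branch {r=false, s=false, t=true} (p, q, u) contributes 0 new; branch {q=false, s=false} (p, r, t, u) contributes 4 new; branch {u=false} (p, q, s, r, t) contributes 12 new; branch {p=true} (q, s, r, t, u) contributes 4 new. Total: 60.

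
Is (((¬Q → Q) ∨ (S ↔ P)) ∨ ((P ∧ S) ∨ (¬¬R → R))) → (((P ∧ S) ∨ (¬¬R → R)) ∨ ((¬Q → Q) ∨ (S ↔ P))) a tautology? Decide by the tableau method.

Assume the negation and expand:
Initial set: {F ((((¬Q → Q) ∨ (S ↔ P)) ∨ ((P ∧ S) ∨ (¬¬R → R))) → (((P ∧ S) ∨ (¬¬R → R)) ∨ ((¬Q → Q) ∨ (S ↔ P))))}.
F ((((¬Q → Q) ∨ (S ↔ P)) ∨ ((P ∧ S) ∨ (¬¬R → R))) → (((P ∧ S) ∨ (¬¬R → R)) ∨ ((¬Q → Q) ∨ (S ↔ P)))): α-rule — add T (((¬Q → Q) ∨ (S ↔ P)) ∨ ((P ∧ S) ∨ (¬¬R → R))), F (((P ∧ S) ∨ (¬¬R → R)) ∨ ((¬Q → Q) ∨ (S ↔ P))).
F (((P ∧ S) ∨ (¬¬R → R)) ∨ ((¬Q → Q) ∨ (S ↔ P))): α-rule — add F ((P ∧ S) ∨ (¬¬R → R)), F ((¬Q → Q) ∨ (S ↔ P)).
F ((P ∧ S) ∨ (¬¬R → R)): α-rule — add F (P ∧ S), F (¬¬R → R).
F ((¬Q → Q) ∨ (S ↔ P)): α-rule — add F (¬Q → Q), F (S ↔ P).
F (¬¬R → R): α-rule — add T ¬¬R, F R.
F (¬Q → Q): α-rule — add T ¬Q, F Q.
T ¬¬R: drop double negation, giving T R.
× closes — contains both R and ¬R.
All 1 branch closes.
Every branch closed, so the negation is unsatisfiable and the formula is valid.

Valid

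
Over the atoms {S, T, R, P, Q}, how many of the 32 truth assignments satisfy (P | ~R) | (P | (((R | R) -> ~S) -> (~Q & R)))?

Initial set: {((P | ~R) | (P | (((R | R) -> ~S) -> (~Q & R))))}.
((P | ~R) | (P | (((R | R) -> ~S) -> (~Q & R)))): β-rule — branch into (P | ~R)  //  (P | (((R | R) -> ~S) -> (~Q & R))).
  branch 1 (add (P | ~R)):
    (P | ~R): β-rule — branch into P  //  ~R.
      branch 1.1 (add P):
        ○ open, literals {P=true}.
      branch 1.2 (add ~R):
        ○ open, literals {R=false}.
  branch 2 (add (P | (((R | R) -> ~S) -> (~Q & R)))):
    (P | (((R | R) -> ~S) -> (~Q & R))): β-rule — branch into P  //  (((R | R) -> ~S) -> (~Q & R)).
      branch 2.1 (add P):
        ○ open, literals {P=true}.
      branch 2.2 (add (((R | R) -> ~S) -> (~Q & R))):
        (((R | R) -> ~S) -> (~Q & R)): β-rule — branch into ~((R | R) -> ~S)  //  (~Q & R).
          branch 2.2.1 (add ~((R | R) -> ~S)):
            ~((R | R) -> ~S): α-rule — add (R | R), ~~S.
            (R | R): β-rule — branch into R  //  R.
              branch 2.2.1.1 (add R):
                ○ open, literals {R=true, S=true}.
              branch 2.2.1.2 (add R):
                ○ open, literals {R=true, S=true}.
          branch 2.2.2 (add (~Q & R)):
            (~Q & R): α-rule — add ~Q, R.
            ○ open, literals {Q=false, R=true}.
0 branches closed, 6 open.
Each open branch fixes some atoms; the unmentioned ones are free. Counting distinct full assignments: branch {P=true} (S, T, R, Q) contributes 16 new; branch {R=false} (S, T, P, Q) contributes 8 new; branch {P=true} (S, T, R, Q) contributes 0 new; branch {R=true, S=true} (T, P, Q) contributes 4 new; branch {R=true, S=true} (T, P, Q) contributes 0 new; branch {Q=false, R=true} (S, T, P) contributes 2 new. Total: 30.

30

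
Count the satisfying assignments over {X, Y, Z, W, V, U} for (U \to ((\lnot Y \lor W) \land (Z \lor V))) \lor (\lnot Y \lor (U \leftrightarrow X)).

Initial set: {T ((U \to ((\lnot Y \lor W) \land (Z \lor V))) \lor (\lnot Y \lor (U \leftrightarrow X)))}.
T ((U \to ((\lnot Y \lor W) \land (Z \lor V))) \lor (\lnot Y \lor (U \leftrightarrow X))): β-rule — branch into T (U \to ((\lnot Y \lor W) \land (Z \lor V)))  //  T (\lnot Y \lor (U \leftrightarrow X)).
  branch 1 (add T (U \to ((\lnot Y \lor W) \land (Z \lor V)))):
    T (U \to ((\lnot Y \lor W) \land (Z \lor V))): β-rule — branch into F U  //  T ((\lnot Y \lor W) \land (Z \lor V)).
      branch 1.1 (add F U):
        ○ open, literals {U=0}.
      branch 1.2 (add T ((\lnot Y \lor W) \land (Z \lor V))):
        T ((\lnot Y \lor W) \land (Z \lor V)): α-rule — add T (\lnot Y \lor W), T (Z \lor V).
        T (\lnot Y \lor W): β-rule — branch into T \lnot Y  //  T W.
          branch 1.2.1 (add T \lnot Y):
            T (Z \lor V): β-rule — branch into T Z  //  T V.
              branch 1.2.1.1 (add T Z):
                ○ open, literals {Y=0, Z=1}.
              branch 1.2.1.2 (add T V):
                ○ open, literals {V=1, Y=0}.
          branch 1.2.2 (add T W):
            T (Z \lor V): β-rule — branch into T Z  //  T V.
              branch 1.2.2.1 (add T Z):
                ○ open, literals {W=1, Z=1}.
              branch 1.2.2.2 (add T V):
                ○ open, literals {V=1, W=1}.
  branch 2 (add T (\lnot Y \lor (U \leftrightarrow X))):
    T (\lnot Y \lor (U \leftrightarrow X)): β-rule — branch into T \lnot Y  //  T (U \leftrightarrow X).
      branch 2.1 (add T \lnot Y):
        ○ open, literals {Y=0}.
      branch 2.2 (add T (U \leftrightarrow X)):
        T (U \leftrightarrow X): β-rule — branch into T U, T X  //  F U, F X.
          branch 2.2.1 (add T U, T X):
            ○ open, literals {U=1, X=1}.
          branch 2.2.2 (add F U, F X):
            ○ open, literals {U=0, X=0}.
0 branches closed, 8 open.
Each open branch fixes some atoms; the unmentioned ones are free. Counting distinct full assignments: branch {U=0} (X, Y, Z, W, V) contributes 32 new; branch {Y=0, Z=1} (X, W, V, U) contributes 8 new; branch {V=1, Y=0} (X, Z, W, U) contributes 4 new; branch {W=1, Z=1} (X, Y, V, U) contributes 4 new; branch {V=1, W=1} (X, Y, Z, U) contributes 2 new; branch {Y=0} (X, Z, W, V, U) contributes 4 new; branch {U=1, X=1} (Y, Z, W, V) contributes 5 new; branch {U=0, X=0} (Y, Z, W, V) contributes 0 new. Total: 59.

59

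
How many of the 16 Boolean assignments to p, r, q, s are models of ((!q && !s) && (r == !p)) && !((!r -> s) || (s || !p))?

1

Initial set: {(((!q && !s) && (r == !p)) && !((!r -> s) || (s || !p)))}.
(((!q && !s) && (r == !p)) && !((!r -> s) || (s || !p))): α-rule — add ((!q && !s) && (r == !p)), !((!r -> s) || (s || !p)).
((!q && !s) && (r == !p)): α-rule — add (!q && !s), (r == !p).
!((!r -> s) || (s || !p)): α-rule — add !(!r -> s), !(s || !p).
(!q && !s): α-rule — add !q, !s.
!(!r -> s): α-rule — add !r, !s.
!(s || !p): α-rule — add !s, !!p.
(r == !p): β-rule — branch into r, !p  //  !r, !!p.
  branch 1 (add r, !p):
    × closes — contains both r and !r.
  branch 2 (add !r, !!p):
    ○ open, literals {p=true, q=false, r=false, s=false}.
1 branch closed, 1 open.
Each open branch fixes some atoms; the unmentioned ones are free. Counting distinct full assignments: branch {p=true, q=false, r=false, s=false} (none free) contributes 1 new. Total: 1.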